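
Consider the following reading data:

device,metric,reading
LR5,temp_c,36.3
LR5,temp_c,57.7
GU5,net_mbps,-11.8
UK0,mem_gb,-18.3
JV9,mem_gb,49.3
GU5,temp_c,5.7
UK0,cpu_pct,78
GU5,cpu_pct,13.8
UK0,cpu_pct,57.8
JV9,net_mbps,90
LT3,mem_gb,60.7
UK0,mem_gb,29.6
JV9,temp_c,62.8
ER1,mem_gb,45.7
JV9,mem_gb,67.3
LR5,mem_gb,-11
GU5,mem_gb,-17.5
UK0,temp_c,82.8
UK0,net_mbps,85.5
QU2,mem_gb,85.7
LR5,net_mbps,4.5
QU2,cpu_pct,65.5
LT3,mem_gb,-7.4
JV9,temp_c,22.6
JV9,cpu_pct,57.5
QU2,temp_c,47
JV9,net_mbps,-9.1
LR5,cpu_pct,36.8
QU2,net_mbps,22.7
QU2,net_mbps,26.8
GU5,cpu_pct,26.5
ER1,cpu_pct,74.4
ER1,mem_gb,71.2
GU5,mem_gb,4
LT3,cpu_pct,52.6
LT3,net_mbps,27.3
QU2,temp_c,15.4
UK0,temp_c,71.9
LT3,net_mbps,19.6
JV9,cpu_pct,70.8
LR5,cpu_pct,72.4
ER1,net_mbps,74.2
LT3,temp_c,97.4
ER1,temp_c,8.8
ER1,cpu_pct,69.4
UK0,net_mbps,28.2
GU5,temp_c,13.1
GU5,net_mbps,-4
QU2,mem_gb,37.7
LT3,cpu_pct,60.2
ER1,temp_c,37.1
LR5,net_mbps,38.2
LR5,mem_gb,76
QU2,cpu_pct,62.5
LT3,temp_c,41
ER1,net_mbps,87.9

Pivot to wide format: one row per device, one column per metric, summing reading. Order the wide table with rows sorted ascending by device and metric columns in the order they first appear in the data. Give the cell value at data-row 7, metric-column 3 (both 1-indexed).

11.3

With rows sorted ascending by device, row 7 is device=UK0. metric columns in first-appearance order: temp_c, net_mbps, mem_gb, cpu_pct; column 3 is mem_gb.
Long rows with device=UK0, metric=mem_gb: -18.3 + 29.6 = 11.3.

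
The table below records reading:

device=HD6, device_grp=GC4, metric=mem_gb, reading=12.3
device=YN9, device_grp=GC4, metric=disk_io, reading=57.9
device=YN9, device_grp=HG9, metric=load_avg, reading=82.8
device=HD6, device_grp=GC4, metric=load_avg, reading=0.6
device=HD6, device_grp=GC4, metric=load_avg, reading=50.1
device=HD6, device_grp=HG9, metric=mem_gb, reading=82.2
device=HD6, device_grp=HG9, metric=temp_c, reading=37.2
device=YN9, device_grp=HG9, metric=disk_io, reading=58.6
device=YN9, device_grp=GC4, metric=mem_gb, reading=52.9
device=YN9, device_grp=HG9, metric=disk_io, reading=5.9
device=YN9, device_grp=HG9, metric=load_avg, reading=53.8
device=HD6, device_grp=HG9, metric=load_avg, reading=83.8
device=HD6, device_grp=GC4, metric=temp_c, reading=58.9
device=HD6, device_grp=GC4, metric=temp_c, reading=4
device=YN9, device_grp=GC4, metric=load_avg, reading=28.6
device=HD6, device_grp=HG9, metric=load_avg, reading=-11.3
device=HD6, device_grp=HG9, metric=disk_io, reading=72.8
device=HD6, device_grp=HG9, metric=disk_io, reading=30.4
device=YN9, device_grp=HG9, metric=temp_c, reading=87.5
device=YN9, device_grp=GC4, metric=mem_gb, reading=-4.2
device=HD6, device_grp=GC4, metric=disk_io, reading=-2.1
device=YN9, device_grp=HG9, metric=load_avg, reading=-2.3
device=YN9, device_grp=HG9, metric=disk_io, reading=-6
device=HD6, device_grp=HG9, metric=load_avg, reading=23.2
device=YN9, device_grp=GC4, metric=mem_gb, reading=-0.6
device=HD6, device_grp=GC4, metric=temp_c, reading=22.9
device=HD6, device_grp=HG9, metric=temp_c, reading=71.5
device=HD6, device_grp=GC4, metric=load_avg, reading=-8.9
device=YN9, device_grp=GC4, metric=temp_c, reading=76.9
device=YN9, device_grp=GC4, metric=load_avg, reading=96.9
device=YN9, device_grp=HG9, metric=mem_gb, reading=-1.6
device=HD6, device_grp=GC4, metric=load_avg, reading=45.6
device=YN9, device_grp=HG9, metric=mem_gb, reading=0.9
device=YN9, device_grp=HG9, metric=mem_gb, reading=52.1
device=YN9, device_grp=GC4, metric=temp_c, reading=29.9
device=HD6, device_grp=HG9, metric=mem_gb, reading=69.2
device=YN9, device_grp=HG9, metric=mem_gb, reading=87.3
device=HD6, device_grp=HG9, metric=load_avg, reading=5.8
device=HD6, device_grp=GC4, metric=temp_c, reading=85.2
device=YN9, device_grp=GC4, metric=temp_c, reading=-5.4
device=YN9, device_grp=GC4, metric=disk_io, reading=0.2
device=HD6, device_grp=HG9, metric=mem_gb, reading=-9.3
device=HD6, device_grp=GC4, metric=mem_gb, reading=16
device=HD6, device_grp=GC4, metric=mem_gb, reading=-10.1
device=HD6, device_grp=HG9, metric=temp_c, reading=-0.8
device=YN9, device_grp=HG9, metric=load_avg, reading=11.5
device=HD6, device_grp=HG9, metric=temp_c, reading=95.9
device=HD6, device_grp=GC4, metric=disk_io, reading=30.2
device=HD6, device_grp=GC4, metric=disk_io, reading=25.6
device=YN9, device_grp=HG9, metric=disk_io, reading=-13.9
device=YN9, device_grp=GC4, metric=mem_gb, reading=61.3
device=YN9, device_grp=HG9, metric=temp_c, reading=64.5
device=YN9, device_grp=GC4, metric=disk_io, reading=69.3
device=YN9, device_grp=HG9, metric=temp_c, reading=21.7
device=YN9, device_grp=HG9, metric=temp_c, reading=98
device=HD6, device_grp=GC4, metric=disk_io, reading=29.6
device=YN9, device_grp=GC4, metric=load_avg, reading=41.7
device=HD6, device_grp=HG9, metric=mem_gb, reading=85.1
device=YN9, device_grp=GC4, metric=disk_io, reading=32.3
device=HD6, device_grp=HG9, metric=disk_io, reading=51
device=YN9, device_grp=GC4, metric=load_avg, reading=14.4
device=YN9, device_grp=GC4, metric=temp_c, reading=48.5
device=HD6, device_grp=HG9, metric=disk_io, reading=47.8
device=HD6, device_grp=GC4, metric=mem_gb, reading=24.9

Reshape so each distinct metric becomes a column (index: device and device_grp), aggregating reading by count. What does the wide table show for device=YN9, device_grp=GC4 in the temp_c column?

Rows with device=YN9, device_grp=GC4 and metric=temp_c: reading values are 76.9, 29.9, -5.4, 48.5.
4 rows match — count = 4.

4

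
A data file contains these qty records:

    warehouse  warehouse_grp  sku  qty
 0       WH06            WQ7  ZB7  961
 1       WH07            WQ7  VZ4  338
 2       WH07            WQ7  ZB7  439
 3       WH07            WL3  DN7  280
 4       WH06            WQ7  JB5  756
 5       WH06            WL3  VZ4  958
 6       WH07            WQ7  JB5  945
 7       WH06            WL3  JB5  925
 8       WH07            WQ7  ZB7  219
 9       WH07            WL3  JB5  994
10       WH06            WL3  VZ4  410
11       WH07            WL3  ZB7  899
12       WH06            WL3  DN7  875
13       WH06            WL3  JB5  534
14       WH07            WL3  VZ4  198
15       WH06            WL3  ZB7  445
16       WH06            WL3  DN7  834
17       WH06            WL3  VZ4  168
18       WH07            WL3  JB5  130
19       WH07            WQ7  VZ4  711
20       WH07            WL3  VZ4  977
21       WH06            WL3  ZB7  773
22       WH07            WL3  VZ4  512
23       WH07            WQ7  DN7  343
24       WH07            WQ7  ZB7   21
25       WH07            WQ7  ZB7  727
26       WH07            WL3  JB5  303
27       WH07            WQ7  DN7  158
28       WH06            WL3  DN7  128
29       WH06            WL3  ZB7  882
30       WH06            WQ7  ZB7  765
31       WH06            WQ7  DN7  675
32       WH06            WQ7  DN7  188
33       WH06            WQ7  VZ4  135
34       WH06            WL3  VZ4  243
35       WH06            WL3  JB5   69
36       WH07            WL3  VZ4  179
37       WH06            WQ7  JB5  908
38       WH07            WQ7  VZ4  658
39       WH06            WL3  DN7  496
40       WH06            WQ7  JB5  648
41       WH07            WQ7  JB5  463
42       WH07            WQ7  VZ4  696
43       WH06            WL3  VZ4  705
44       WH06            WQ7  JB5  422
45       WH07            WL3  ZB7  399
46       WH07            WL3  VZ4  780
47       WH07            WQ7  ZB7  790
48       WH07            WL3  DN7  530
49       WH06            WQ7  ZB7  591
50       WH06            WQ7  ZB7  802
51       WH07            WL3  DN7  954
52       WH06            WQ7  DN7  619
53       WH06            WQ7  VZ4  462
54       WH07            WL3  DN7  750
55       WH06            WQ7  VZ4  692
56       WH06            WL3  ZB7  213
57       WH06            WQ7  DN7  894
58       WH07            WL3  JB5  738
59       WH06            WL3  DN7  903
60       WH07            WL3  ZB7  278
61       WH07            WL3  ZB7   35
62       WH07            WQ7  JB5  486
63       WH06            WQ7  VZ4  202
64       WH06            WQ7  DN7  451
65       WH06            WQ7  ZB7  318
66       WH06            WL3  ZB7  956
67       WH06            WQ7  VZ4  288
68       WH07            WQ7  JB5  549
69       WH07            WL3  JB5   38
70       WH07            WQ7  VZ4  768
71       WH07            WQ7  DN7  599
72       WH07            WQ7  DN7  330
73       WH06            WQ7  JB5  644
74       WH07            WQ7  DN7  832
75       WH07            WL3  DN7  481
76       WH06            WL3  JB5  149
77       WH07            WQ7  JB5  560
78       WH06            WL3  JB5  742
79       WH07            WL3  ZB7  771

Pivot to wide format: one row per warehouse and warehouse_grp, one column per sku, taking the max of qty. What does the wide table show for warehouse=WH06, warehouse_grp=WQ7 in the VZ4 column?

692

Rows with warehouse=WH06, warehouse_grp=WQ7 and sku=VZ4: qty values are 135, 462, 692, 202, 288.
max(135, 462, 692, 202, 288) = 692.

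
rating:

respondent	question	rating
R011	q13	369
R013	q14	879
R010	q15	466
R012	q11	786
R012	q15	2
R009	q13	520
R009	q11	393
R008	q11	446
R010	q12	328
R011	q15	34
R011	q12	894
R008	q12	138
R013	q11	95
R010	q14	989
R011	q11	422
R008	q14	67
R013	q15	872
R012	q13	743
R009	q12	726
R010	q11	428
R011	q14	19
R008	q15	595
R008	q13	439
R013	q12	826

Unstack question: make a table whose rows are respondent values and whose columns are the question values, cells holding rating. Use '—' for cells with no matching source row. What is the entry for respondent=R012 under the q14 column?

No long-format row has respondent=R012 and question=q14, so the cell is —.

—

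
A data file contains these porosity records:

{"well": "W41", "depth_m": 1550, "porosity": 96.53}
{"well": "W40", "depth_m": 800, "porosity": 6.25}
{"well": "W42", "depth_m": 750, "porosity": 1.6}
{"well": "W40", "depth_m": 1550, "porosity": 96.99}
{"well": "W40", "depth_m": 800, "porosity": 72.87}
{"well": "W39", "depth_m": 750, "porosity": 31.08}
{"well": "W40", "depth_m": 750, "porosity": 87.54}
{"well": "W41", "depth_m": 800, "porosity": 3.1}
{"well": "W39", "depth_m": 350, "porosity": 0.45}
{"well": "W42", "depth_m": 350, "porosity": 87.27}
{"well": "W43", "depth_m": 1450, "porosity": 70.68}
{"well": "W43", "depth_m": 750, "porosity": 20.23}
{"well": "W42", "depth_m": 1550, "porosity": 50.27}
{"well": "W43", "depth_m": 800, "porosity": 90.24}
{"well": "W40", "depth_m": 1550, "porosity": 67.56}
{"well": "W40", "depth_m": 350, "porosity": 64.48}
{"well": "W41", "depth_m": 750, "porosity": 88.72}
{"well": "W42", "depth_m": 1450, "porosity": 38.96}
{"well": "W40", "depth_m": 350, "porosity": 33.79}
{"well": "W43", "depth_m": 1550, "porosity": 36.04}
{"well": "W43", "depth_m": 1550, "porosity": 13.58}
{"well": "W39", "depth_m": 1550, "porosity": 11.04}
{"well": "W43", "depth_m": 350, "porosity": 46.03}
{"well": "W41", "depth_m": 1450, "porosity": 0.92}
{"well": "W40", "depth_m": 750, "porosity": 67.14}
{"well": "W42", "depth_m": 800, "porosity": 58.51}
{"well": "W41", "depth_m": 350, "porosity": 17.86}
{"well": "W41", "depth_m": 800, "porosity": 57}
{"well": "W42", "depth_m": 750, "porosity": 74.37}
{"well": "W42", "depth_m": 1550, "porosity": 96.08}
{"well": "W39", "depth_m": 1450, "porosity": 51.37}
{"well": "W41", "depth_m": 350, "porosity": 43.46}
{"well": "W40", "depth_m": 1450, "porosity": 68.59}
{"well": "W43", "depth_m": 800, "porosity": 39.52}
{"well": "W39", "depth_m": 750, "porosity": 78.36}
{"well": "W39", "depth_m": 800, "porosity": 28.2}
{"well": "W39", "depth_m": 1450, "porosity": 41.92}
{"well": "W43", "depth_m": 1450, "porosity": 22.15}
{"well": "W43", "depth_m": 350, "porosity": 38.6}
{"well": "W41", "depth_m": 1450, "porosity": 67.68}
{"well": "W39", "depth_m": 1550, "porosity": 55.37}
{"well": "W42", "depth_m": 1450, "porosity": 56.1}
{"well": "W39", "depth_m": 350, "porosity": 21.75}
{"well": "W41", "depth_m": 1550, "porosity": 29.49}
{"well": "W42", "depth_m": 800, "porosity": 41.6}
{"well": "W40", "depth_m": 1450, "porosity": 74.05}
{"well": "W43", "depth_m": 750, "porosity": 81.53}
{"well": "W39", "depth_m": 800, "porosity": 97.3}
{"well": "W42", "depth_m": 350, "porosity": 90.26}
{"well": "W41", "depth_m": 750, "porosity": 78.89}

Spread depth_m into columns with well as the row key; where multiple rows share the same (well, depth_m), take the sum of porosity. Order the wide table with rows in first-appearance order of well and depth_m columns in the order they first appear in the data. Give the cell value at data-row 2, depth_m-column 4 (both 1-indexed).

98.27

With rows in first-appearance order of well, row 2 is well=W40. depth_m columns in first-appearance order: 1550, 800, 750, 350, 1450; column 4 is 350.
Long rows with well=W40, depth_m=350: 64.48 + 33.79 = 98.27.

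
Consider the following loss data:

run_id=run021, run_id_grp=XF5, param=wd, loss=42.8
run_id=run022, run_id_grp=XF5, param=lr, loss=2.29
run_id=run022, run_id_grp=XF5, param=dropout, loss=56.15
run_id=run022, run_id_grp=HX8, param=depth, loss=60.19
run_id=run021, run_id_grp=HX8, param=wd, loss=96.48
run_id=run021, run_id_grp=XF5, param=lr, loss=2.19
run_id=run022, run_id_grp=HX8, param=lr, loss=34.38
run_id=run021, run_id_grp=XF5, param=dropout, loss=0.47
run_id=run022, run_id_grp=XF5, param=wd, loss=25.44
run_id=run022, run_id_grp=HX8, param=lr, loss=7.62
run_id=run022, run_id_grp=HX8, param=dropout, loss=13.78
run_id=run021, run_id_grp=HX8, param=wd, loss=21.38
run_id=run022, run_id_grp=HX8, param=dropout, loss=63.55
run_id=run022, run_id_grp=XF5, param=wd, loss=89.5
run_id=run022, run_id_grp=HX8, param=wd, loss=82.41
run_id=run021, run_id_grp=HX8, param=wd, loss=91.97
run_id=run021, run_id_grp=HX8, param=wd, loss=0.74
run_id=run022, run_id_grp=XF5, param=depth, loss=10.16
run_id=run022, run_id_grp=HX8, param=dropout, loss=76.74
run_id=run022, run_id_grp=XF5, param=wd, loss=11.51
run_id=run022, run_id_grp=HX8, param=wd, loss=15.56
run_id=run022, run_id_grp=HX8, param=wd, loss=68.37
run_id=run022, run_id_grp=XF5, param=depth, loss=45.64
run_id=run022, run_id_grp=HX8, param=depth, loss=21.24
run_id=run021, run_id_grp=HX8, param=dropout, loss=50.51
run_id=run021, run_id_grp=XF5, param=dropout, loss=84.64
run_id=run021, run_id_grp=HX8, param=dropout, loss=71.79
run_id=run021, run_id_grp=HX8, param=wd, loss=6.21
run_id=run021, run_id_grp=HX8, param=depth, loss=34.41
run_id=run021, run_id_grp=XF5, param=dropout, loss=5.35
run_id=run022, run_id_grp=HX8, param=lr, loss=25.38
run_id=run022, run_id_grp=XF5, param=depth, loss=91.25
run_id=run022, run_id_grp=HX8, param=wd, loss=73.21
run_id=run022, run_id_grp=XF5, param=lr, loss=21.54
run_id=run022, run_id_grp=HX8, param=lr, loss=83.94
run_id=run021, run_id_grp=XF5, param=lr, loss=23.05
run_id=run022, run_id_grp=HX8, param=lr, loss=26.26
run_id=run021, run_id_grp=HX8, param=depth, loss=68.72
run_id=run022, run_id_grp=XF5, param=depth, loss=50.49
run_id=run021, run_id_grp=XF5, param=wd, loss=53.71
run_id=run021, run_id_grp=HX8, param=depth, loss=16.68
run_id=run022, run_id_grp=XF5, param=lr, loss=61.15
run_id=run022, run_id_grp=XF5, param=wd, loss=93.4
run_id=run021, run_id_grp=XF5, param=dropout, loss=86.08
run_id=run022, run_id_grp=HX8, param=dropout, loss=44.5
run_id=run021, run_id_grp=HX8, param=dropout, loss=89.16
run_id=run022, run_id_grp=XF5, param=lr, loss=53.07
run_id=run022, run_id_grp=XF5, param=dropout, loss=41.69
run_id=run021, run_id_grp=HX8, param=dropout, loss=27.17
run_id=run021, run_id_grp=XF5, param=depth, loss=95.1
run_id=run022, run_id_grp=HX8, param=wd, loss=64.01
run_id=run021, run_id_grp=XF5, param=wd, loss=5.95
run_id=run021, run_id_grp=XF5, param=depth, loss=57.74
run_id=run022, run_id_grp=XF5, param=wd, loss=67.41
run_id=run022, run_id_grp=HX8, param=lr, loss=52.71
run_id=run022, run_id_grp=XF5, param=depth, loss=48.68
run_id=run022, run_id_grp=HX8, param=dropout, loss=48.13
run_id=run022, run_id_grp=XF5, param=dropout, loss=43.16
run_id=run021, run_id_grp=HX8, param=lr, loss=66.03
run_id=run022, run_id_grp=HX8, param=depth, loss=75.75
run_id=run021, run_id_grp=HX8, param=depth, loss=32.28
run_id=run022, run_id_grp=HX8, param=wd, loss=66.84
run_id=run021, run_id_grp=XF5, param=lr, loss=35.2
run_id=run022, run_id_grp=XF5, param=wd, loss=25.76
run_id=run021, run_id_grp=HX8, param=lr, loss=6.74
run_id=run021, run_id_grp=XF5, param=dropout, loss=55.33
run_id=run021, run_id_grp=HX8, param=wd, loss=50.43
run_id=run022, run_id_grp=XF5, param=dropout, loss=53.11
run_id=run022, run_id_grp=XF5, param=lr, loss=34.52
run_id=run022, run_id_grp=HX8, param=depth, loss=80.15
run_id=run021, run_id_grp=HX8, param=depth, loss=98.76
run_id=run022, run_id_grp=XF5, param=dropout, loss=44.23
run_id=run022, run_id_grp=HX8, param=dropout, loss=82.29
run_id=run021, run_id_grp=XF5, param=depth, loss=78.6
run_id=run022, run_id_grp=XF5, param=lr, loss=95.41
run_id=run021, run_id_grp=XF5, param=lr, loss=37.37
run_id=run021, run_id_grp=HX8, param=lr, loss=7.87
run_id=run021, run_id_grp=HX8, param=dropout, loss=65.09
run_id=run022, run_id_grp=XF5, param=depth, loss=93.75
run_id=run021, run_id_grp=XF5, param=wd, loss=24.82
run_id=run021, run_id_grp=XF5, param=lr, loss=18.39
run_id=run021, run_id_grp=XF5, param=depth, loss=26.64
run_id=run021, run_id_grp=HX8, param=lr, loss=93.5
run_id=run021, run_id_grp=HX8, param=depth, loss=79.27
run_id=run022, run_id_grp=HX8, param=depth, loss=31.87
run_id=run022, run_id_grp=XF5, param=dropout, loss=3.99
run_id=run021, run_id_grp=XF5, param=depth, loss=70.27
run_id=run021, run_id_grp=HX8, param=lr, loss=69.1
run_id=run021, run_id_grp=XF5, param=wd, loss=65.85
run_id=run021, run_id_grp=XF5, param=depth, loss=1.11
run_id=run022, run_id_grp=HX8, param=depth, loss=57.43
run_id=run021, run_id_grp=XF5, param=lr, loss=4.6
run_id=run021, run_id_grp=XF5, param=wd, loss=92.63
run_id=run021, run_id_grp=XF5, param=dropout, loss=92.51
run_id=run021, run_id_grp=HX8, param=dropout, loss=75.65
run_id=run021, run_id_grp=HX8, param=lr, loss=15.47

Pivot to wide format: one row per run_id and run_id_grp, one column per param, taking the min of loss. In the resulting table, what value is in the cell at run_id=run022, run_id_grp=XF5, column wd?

11.51

Rows with run_id=run022, run_id_grp=XF5 and param=wd: loss values are 25.44, 89.5, 11.51, 93.4, 67.41, 25.76.
min(25.44, 89.5, 11.51, 93.4, 67.41, 25.76) = 11.51.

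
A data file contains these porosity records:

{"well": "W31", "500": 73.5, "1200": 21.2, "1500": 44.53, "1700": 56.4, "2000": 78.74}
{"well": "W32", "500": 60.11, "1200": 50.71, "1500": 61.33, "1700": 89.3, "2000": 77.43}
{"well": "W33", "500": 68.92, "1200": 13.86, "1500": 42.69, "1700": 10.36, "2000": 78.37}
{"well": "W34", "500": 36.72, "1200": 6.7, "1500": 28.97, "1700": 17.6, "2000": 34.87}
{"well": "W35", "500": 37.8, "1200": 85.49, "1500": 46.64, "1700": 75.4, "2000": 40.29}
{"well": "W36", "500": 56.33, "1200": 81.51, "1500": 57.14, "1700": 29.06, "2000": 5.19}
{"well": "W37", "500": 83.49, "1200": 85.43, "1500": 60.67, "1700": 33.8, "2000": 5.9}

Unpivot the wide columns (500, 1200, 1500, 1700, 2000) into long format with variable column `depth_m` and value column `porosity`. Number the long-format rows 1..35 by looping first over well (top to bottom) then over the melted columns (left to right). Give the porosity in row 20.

34.87

35 rows total (7 × 5). Row 20: index ⌊(20-1)/5⌋ = 3 into well → W34; (20-1) mod 5 = 4 into the melted columns → 2000.
So row 20 is (W34, 2000, 34.87); porosity = 34.87.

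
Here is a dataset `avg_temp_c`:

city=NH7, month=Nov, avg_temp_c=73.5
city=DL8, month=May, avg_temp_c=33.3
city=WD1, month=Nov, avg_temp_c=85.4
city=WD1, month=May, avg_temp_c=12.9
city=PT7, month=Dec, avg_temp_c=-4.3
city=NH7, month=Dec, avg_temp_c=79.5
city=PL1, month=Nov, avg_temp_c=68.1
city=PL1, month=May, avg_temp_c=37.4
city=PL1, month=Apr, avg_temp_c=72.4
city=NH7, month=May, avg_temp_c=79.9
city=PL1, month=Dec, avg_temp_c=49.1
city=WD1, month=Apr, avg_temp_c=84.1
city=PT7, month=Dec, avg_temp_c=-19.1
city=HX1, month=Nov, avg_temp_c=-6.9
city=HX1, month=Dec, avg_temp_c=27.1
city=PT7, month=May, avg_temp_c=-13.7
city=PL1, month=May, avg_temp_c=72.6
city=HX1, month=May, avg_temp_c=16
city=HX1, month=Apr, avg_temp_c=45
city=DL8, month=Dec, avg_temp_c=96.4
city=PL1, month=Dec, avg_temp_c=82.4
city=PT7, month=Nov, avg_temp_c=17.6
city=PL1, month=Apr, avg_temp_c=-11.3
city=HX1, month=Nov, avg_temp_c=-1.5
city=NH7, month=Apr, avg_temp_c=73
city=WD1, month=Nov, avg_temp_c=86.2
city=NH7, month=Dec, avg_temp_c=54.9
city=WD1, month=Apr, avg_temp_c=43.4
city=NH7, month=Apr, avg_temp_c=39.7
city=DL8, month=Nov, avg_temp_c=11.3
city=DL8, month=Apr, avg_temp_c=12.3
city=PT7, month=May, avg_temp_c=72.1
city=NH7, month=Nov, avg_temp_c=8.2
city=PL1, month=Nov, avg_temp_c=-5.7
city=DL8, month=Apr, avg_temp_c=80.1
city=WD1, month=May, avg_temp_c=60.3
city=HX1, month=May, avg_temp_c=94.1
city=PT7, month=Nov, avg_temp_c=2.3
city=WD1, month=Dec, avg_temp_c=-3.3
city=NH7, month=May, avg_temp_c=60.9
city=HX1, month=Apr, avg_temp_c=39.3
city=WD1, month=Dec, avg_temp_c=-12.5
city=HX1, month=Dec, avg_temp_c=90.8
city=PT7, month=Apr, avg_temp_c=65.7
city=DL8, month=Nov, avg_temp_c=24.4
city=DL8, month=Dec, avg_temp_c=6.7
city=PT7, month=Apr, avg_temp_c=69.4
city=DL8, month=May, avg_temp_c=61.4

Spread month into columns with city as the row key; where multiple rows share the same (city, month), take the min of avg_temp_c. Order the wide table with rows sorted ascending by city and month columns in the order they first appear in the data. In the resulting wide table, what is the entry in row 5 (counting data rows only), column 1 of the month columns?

With rows sorted ascending by city, row 5 is city=PT7. month columns in first-appearance order: Nov, May, Dec, Apr; column 1 is Nov.
Long rows with city=PT7, month=Nov: min(17.6, 2.3) = 2.3.

2.3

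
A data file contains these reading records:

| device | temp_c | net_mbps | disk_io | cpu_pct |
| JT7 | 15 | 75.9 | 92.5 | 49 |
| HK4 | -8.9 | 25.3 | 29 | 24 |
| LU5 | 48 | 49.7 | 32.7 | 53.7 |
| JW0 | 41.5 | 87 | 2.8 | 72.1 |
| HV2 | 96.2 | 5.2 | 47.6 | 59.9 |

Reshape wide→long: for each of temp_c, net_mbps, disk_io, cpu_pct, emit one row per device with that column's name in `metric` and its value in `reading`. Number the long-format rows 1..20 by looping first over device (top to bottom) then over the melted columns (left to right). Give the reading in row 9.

20 rows total (5 × 4). Row 9: index ⌊(9-1)/4⌋ = 2 into device → LU5; (9-1) mod 4 = 0 into the melted columns → temp_c.
So row 9 is (LU5, temp_c, 48); reading = 48.

48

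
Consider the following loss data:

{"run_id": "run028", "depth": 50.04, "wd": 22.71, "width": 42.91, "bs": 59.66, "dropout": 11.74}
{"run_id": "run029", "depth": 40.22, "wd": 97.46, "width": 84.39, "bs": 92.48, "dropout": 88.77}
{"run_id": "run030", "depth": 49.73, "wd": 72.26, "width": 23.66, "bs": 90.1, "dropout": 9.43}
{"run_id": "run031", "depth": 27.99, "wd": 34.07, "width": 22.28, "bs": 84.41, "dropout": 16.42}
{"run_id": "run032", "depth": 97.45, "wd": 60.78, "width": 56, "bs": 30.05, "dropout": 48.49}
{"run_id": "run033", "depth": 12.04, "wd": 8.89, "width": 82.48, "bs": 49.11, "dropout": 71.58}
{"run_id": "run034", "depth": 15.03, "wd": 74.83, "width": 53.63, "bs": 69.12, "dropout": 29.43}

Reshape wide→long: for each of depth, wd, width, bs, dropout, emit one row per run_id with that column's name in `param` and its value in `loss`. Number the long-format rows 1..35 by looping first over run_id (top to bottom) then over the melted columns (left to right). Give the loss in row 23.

56

35 rows total (7 × 5). Row 23: index ⌊(23-1)/5⌋ = 4 into run_id → run032; (23-1) mod 5 = 2 into the melted columns → width.
So row 23 is (run032, width, 56); loss = 56.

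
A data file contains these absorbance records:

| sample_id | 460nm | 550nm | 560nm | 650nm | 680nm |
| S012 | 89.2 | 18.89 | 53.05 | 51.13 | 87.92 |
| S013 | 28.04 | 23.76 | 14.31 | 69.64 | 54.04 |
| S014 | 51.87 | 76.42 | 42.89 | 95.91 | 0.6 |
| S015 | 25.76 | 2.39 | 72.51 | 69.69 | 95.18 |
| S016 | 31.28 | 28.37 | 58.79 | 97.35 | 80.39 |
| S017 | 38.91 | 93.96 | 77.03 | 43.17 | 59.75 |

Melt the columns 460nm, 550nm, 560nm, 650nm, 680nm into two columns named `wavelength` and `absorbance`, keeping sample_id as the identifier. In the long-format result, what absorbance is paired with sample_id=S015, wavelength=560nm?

Unpivoting turns each (sample_id, wide-column) pair into one long row.
The wide cell at row S015, column 560nm holds 72.51, so the long row (S015, 560nm) has absorbance=72.51.

72.51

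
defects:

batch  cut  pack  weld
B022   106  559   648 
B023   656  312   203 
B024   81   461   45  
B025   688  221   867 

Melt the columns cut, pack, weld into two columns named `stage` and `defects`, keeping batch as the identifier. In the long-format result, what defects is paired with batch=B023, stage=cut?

656

Unpivoting turns each (batch, wide-column) pair into one long row.
The wide cell at row B023, column cut holds 656, so the long row (B023, cut) has defects=656.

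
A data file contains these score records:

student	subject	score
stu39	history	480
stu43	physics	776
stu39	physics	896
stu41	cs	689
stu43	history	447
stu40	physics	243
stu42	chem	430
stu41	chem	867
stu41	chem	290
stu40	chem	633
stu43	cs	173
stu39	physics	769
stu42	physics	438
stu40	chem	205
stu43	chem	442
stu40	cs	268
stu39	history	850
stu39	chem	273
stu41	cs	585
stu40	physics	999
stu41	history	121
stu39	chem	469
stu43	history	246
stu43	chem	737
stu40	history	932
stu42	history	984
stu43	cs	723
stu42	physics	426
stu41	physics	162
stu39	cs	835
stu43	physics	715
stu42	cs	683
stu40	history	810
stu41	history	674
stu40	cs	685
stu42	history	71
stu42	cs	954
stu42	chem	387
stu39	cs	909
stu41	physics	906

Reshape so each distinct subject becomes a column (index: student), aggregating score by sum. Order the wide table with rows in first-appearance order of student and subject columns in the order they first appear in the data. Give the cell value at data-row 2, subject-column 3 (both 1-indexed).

896

With rows in first-appearance order of student, row 2 is student=stu43. subject columns in first-appearance order: history, physics, cs, chem; column 3 is cs.
Long rows with student=stu43, subject=cs: 173 + 723 = 896.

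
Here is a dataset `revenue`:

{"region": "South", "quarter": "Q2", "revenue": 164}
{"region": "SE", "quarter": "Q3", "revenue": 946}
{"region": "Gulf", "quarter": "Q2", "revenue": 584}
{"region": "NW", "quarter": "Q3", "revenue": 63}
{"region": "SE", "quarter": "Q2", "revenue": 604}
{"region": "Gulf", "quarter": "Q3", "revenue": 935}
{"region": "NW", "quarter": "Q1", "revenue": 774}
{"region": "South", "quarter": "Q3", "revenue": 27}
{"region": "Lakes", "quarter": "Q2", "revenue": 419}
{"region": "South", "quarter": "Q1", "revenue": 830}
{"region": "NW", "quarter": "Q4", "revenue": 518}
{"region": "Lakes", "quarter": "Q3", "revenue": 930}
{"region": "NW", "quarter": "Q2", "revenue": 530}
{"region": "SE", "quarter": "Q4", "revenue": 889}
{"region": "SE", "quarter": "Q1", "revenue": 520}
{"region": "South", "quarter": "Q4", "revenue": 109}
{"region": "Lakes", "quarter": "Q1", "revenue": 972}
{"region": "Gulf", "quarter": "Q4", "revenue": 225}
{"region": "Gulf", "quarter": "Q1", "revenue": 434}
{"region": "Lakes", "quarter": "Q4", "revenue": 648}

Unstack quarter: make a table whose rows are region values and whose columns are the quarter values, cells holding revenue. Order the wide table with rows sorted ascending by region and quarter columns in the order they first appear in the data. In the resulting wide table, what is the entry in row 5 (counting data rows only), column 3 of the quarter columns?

830

With rows sorted ascending by region, row 5 is region=South. quarter columns in first-appearance order: Q2, Q3, Q1, Q4; column 3 is Q1.
Long rows with region=South, quarter=Q1: revenue = 830.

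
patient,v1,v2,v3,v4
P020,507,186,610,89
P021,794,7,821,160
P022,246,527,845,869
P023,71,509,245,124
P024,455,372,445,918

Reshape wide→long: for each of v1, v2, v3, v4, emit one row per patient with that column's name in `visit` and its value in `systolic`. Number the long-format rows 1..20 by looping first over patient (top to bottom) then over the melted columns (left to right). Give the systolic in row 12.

869

20 rows total (5 × 4). Row 12: index ⌊(12-1)/4⌋ = 2 into patient → P022; (12-1) mod 4 = 3 into the melted columns → v4.
So row 12 is (P022, v4, 869); systolic = 869.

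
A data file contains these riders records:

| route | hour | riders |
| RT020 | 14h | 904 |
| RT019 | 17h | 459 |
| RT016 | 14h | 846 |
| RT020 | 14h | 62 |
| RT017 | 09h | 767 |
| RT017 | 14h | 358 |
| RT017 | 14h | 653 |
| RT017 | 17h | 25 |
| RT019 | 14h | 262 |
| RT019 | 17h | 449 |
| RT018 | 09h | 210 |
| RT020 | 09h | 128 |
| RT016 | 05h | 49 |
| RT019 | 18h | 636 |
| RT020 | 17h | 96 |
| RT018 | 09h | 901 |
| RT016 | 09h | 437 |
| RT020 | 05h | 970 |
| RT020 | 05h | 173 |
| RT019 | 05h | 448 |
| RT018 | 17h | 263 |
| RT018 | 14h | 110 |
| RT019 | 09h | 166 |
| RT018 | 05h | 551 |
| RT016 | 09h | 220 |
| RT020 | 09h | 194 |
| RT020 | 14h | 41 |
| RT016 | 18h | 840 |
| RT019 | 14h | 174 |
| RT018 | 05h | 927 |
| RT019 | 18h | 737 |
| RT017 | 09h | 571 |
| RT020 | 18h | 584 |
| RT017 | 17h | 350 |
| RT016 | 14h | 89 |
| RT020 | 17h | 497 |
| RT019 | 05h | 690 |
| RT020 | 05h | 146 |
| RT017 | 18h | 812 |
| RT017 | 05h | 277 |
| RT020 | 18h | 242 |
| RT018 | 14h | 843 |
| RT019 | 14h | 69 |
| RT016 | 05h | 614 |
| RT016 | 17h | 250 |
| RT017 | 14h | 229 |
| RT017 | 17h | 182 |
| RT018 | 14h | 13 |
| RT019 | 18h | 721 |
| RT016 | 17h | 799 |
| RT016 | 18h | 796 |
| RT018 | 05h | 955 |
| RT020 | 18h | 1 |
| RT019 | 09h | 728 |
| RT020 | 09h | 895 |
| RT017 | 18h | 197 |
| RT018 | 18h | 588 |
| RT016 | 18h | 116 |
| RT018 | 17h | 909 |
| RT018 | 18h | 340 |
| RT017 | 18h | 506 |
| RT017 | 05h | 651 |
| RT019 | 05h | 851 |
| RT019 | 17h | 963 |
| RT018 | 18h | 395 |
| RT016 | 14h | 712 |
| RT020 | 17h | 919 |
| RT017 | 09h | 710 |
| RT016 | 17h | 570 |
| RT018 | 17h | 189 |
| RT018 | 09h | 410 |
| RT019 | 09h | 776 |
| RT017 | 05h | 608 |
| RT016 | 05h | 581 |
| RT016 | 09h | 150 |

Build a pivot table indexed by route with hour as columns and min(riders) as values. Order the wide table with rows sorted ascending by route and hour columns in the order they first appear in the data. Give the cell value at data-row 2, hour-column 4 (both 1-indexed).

277

With rows sorted ascending by route, row 2 is route=RT017. hour columns in first-appearance order: 14h, 17h, 09h, 05h, 18h; column 4 is 05h.
Long rows with route=RT017, hour=05h: min(277, 651, 608) = 277.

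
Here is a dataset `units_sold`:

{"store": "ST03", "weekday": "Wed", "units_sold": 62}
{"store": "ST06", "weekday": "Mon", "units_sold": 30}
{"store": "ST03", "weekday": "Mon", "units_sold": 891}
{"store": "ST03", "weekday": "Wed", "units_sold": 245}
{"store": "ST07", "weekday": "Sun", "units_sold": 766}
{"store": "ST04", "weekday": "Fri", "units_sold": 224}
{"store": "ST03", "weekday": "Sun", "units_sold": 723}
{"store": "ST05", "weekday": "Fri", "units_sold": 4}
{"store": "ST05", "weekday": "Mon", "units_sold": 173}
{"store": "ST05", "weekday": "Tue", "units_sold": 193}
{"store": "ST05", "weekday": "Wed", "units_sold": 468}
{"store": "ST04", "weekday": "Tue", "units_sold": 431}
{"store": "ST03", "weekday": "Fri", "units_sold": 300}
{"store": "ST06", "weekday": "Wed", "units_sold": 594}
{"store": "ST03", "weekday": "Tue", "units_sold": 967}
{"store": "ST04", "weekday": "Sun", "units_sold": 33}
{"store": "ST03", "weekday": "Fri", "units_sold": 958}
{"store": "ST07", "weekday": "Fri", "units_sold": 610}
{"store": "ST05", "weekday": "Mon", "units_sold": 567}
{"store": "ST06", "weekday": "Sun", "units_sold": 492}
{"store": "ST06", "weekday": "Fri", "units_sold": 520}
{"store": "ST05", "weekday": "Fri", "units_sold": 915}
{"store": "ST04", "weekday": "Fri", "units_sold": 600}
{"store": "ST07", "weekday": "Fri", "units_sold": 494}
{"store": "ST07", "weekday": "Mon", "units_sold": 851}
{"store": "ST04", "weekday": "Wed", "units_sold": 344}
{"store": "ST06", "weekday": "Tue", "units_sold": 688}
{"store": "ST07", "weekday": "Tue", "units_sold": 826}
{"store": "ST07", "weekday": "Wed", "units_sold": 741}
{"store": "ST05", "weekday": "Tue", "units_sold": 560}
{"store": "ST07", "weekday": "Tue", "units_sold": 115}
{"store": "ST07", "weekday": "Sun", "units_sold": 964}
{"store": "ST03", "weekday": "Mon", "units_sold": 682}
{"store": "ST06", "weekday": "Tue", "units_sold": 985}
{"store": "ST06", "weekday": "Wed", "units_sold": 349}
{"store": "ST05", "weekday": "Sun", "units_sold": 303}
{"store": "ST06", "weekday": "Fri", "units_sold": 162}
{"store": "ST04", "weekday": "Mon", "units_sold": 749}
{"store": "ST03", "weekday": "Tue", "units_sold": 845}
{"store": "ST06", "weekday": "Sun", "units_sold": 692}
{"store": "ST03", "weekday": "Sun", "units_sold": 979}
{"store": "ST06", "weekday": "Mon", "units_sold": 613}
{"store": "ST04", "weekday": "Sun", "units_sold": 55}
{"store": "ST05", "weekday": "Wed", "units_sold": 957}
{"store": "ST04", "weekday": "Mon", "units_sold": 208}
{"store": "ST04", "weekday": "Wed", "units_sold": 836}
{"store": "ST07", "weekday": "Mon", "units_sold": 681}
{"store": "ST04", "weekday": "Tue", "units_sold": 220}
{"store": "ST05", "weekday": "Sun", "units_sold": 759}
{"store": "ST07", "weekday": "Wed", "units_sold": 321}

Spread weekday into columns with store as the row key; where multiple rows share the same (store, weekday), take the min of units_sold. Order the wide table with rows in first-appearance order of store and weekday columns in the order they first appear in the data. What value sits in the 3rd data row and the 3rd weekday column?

766

With rows in first-appearance order of store, row 3 is store=ST07. weekday columns in first-appearance order: Wed, Mon, Sun, Fri, Tue; column 3 is Sun.
Long rows with store=ST07, weekday=Sun: min(766, 964) = 766.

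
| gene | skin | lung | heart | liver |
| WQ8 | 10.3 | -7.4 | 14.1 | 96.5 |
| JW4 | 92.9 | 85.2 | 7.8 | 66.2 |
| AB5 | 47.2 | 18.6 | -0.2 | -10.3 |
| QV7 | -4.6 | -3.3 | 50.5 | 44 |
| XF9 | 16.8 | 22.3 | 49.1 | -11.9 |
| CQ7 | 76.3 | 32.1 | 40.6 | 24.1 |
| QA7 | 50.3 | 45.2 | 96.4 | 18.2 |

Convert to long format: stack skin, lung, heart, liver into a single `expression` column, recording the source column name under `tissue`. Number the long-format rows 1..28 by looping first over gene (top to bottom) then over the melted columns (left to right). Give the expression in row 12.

-10.3

28 rows total (7 × 4). Row 12: index ⌊(12-1)/4⌋ = 2 into gene → AB5; (12-1) mod 4 = 3 into the melted columns → liver.
So row 12 is (AB5, liver, -10.3); expression = -10.3.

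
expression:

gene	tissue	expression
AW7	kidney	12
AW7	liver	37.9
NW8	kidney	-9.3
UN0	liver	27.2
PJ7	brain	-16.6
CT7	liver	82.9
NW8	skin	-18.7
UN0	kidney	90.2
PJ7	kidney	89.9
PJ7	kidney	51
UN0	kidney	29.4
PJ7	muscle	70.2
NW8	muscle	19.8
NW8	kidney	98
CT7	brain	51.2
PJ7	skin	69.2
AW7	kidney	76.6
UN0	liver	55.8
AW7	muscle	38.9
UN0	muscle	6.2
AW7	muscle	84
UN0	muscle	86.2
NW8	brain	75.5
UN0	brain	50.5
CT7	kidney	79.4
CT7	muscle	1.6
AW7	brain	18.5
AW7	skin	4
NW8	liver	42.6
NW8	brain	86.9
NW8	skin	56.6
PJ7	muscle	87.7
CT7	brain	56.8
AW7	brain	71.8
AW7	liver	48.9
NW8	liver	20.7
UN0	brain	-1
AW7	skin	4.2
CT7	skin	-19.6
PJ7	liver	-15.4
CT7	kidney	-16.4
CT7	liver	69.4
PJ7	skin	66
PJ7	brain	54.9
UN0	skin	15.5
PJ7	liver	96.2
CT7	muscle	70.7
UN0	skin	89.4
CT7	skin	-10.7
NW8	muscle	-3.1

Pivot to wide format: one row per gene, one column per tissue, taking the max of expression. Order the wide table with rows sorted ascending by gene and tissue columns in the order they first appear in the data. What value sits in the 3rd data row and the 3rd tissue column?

With rows sorted ascending by gene, row 3 is gene=NW8. tissue columns in first-appearance order: kidney, liver, brain, skin, muscle; column 3 is brain.
Long rows with gene=NW8, tissue=brain: max(75.5, 86.9) = 86.9.

86.9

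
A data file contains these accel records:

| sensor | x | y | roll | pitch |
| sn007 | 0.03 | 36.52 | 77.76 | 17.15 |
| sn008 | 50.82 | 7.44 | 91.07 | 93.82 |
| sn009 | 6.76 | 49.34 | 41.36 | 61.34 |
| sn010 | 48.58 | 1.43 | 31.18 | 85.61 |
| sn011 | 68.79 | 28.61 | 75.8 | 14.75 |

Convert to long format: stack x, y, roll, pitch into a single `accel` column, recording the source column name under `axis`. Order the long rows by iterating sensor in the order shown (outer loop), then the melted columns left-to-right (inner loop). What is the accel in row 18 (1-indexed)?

28.61

20 rows total (5 × 4). Row 18: index ⌊(18-1)/4⌋ = 4 into sensor → sn011; (18-1) mod 4 = 1 into the melted columns → y.
So row 18 is (sn011, y, 28.61); accel = 28.61.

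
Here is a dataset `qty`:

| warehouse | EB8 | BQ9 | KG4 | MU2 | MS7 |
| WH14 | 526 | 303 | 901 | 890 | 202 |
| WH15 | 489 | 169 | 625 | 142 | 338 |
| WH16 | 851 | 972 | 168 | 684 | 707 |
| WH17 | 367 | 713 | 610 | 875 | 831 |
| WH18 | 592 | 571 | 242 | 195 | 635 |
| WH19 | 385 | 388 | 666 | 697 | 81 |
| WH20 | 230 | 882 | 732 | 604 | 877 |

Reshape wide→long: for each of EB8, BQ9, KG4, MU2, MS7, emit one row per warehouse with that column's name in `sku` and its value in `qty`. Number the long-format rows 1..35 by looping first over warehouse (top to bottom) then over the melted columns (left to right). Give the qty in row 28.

666

35 rows total (7 × 5). Row 28: index ⌊(28-1)/5⌋ = 5 into warehouse → WH19; (28-1) mod 5 = 2 into the melted columns → KG4.
So row 28 is (WH19, KG4, 666); qty = 666.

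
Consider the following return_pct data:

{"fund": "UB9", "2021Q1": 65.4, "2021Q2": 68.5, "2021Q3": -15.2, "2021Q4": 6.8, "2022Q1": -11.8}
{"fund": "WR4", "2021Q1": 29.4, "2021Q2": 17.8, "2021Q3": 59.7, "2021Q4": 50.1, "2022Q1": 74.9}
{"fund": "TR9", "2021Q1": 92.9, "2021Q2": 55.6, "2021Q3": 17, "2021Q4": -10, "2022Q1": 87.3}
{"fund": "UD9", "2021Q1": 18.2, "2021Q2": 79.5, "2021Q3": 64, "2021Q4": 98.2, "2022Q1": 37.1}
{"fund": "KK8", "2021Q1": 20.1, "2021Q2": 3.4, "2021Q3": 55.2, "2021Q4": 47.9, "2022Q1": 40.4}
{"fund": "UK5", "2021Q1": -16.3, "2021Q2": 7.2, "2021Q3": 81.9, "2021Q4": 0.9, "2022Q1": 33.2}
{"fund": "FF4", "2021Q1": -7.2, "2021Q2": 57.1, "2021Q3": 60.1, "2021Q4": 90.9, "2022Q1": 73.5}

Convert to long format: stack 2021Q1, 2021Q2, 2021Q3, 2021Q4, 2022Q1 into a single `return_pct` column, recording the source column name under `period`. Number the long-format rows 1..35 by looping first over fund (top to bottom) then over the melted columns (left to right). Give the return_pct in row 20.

37.1

35 rows total (7 × 5). Row 20: index ⌊(20-1)/5⌋ = 3 into fund → UD9; (20-1) mod 5 = 4 into the melted columns → 2022Q1.
So row 20 is (UD9, 2022Q1, 37.1); return_pct = 37.1.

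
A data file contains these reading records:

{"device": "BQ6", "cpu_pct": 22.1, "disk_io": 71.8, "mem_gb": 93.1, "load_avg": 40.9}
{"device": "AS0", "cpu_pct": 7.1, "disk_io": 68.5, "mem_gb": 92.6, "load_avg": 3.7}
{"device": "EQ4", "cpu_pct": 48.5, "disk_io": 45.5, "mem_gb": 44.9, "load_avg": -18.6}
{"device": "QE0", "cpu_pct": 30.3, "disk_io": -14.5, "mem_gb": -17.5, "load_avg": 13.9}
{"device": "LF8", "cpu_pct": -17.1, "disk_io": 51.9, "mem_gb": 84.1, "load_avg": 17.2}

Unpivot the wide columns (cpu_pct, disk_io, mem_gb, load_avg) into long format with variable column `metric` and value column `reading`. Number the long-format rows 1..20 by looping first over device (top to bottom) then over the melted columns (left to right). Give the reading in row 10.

45.5

20 rows total (5 × 4). Row 10: index ⌊(10-1)/4⌋ = 2 into device → EQ4; (10-1) mod 4 = 1 into the melted columns → disk_io.
So row 10 is (EQ4, disk_io, 45.5); reading = 45.5.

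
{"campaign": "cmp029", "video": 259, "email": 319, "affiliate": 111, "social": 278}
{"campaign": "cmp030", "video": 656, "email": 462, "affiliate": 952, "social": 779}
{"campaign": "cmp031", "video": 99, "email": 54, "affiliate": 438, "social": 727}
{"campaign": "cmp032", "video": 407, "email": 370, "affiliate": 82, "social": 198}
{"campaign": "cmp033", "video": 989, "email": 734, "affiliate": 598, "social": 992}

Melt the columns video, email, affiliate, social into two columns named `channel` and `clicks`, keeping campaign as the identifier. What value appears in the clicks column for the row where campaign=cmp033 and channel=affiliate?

Unpivoting turns each (campaign, wide-column) pair into one long row.
The wide cell at row cmp033, column affiliate holds 598, so the long row (cmp033, affiliate) has clicks=598.

598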